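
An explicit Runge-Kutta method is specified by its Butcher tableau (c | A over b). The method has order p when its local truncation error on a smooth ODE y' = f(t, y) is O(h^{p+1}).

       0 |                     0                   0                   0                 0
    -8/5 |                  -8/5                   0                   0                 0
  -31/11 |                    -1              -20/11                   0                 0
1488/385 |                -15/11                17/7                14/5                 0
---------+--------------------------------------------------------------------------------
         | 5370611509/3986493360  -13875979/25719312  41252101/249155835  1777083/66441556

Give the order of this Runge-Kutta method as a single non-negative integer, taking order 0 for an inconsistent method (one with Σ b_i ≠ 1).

3

b = (5370611509/3986493360, -13875979/25719312, 41252101/249155835, 1777083/66441556)
c = (0, -8/5, -31/11, 1488/385)
Ac = (0, 0, 32/11, -4534/385)
Σ b_i: 5370611509/3986493360·1 + (-13875979/25719312)·1 + 41252101/249155835·1 + 1777083/66441556·1 = 1 ✓
b·c: (-13875979/25719312)·(-8/5) + 41252101/249155835·(-31/11) + 1777083/66441556·1488/385 = 1/2 ✓
b·c²: (-13875979/25719312)·64/25 + 41252101/249155835·961/121 + 1777083/66441556·2214144/148225 = 1/3 ✓
b·Ac: 41252101/249155835·32/11 + 1777083/66441556·(-4534/385) = 1/6 ✓
b·c³: (-13875979/25719312)·(-512/125) + 41252101/249155835·(-29791/1331) + 1777083/66441556·3294646272/57066625 = 390825859/8104262375 ≠ 1/4 ⇒ order 3.
b·(c∘Ac): 41252101/249155835·(-992/121) + 1777083/66441556·(-6746592/148225) = -1138180088/442050675 ≠ 1/8
b·Ac²: 41252101/249155835·(-256/55) + 1777083/66441556·602538/21175 = -8455289/884101350 ≠ 1/12
b·A²c: 1777083/66441556·448/55 = 18093936/83051945 ≠ 1/24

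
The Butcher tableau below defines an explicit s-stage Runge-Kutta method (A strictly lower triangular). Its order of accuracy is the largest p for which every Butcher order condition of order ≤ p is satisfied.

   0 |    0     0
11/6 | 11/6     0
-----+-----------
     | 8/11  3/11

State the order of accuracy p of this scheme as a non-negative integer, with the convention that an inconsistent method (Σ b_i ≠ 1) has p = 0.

2

b = (8/11, 3/11)
c = (0, 11/6)
Σ b_i: 8/11·1 + 3/11·1 = 1 ✓
b·c: 3/11·11/6 = 1/2 ✓; 2 stages ⇒ order 2.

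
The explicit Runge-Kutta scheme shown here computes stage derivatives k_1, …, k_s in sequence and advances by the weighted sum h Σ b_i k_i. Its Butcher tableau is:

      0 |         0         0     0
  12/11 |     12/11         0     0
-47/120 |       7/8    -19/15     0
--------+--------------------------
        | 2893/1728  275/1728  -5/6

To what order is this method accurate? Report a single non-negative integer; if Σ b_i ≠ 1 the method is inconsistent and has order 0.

b = (2893/1728, 275/1728, -5/6)
c = (0, 12/11, -47/120)
Ac = (0, 0, -76/55)
Σ b_i: 2893/1728·1 + 275/1728·1 + (-5/6)·1 = 1 ✓
b·c: 275/1728·12/11 + (-5/6)·(-47/120) = 1/2 ✓
b·c²: 275/1728·144/121 + (-5/6)·2209/14400 = 11701/190080 ≠ 1/3 ⇒ order 2.
b·Ac: (-5/6)·(-76/55) = 38/33 ≠ 1/6

2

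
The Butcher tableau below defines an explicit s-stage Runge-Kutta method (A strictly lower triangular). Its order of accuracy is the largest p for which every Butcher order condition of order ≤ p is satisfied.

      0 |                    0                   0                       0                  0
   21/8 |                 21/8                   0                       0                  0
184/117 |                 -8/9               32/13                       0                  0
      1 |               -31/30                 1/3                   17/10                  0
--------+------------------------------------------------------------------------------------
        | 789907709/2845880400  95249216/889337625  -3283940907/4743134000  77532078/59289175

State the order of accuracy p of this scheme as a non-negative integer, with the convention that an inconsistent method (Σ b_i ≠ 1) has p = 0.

3

b = (789907709/2845880400, 95249216/889337625, -3283940907/4743134000, 77532078/59289175)
c = (0, 21/8, 184/117, 1)
Ac = (0, 0, 84/13, 16607/4680)
Σ b_i: 789907709/2845880400·1 + 95249216/889337625·1 + (-3283940907/4743134000)·1 + 77532078/59289175·1 = 1 ✓
b·c: 95249216/889337625·21/8 + (-3283940907/4743134000)·184/117 + 77532078/59289175·1 = 1/2 ✓
b·c²: 95249216/889337625·441/64 + (-3283940907/4743134000)·33856/13689 + 77532078/59289175·1 = 1/3 ✓
b·Ac: (-3283940907/4743134000)·84/13 + 77532078/59289175·16607/4680 = 1/6 ✓
b·c³: 95249216/889337625·9261/512 + (-3283940907/4743134000)·6229504/1601613 + 77532078/59289175·1 = 91898430089/166484003400 ≠ 1/4 ⇒ order 3.
b·(c∘Ac): (-3283940907/4743134000)·5152/507 + 77532078/59289175·16607/4680 = -8520530057/3557350500 ≠ 1/8
b·Ac²: (-3283940907/4743134000)·441/26 + 77532078/59289175·28479079/4380480 = -1079365137457/332968006800 ≠ 1/12
b·A²c: 77532078/59289175·714/65 = 4258300284/296445875 ≠ 1/24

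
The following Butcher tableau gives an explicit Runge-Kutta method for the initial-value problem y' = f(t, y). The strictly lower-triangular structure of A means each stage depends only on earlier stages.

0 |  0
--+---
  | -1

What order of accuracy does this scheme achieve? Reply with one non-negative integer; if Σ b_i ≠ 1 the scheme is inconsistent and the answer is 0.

b = (-1)
c = (0)
Σ b_i: (-1)·1 = -1 ≠ 1 ⇒ order 0.

0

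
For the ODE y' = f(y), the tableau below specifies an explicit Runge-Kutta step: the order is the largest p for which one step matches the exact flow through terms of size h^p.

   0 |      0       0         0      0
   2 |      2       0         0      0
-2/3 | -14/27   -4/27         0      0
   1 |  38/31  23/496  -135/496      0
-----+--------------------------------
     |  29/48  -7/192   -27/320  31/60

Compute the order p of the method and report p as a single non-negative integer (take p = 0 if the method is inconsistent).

4

b = (29/48, -7/192, -27/320, 31/60)
c = (0, 2, -2/3, 1)
Ac = (0, 0, -8/27, 17/62)
Σ b_i: 29/48·1 + (-7/192)·1 + (-27/320)·1 + 31/60·1 = 1 ✓
b·c: (-7/192)·2 + (-27/320)·(-2/3) + 31/60·1 = 1/2 ✓
b·c²: (-7/192)·4 + (-27/320)·4/9 + 31/60·1 = 1/3 ✓
b·Ac: (-27/320)·(-8/27) + 31/60·17/62 = 1/6 ✓
b·c³: (-7/192)·8 + (-27/320)·(-8/27) + 31/60·1 = 1/4 ✓
b·(c∘Ac): (-27/320)·16/81 + 31/60·17/62 = 1/8 ✓
b·Ac²: (-27/320)·(-16/27) + 31/60·2/31 = 1/12 ✓
b·A²c: 31/60·5/62 = 1/24 ✓; 4 stages ⇒ order 4.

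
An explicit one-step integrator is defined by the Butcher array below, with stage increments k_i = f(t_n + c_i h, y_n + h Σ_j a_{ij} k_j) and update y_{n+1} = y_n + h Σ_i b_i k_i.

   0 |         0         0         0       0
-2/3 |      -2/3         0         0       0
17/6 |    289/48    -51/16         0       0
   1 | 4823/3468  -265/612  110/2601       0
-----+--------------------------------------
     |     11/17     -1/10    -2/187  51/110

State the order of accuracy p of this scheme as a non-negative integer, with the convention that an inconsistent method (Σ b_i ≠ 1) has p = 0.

4

b = (11/17, -1/10, -2/187, 51/110)
c = (0, -2/3, 17/6, 1)
Ac = (0, 0, 17/8, 125/306)
Σ b_i: 11/17·1 + (-1/10)·1 + (-2/187)·1 + 51/110·1 = 1 ✓
b·c: (-1/10)·(-2/3) + (-2/187)·17/6 + 51/110·1 = 1/2 ✓
b·c²: (-1/10)·4/9 + (-2/187)·289/36 + 51/110·1 = 1/3 ✓
b·Ac: (-2/187)·17/8 + 51/110·125/306 = 1/6 ✓
b·c³: (-1/10)·(-8/27) + (-2/187)·4913/216 + 51/110·1 = 1/4 ✓
b·(c∘Ac): (-2/187)·289/48 + 51/110·125/306 = 1/8 ✓
b·Ac²: (-2/187)·(-17/12) + 51/110·5/34 = 1/12 ✓
b·A²c: 51/110·55/612 = 1/24 ✓; 4 stages ⇒ order 4.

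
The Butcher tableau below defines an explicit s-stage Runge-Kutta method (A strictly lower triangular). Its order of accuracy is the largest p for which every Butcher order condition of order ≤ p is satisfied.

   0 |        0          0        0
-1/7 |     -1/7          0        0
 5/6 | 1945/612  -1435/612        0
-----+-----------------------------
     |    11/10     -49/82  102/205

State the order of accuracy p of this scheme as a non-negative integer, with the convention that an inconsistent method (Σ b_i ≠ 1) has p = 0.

3

b = (11/10, -49/82, 102/205)
c = (0, -1/7, 5/6)
Ac = (0, 0, 205/612)
Σ b_i: 11/10·1 + (-49/82)·1 + 102/205·1 = 1 ✓
b·c: (-49/82)·(-1/7) + 102/205·5/6 = 1/2 ✓
b·c²: (-49/82)·1/49 + 102/205·25/36 = 1/3 ✓
b·Ac: 102/205·205/612 = 1/6 ✓; 3 stages ⇒ order 3.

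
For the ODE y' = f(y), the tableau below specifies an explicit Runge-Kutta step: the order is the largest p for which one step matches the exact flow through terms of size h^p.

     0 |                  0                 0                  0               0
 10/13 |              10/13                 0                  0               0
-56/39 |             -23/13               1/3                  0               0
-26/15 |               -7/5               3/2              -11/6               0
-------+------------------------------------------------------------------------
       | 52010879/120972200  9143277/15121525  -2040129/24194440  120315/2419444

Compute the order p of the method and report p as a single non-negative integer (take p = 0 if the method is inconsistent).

b = (52010879/120972200, 9143277/15121525, -2040129/24194440, 120315/2419444)
c = (0, 10/13, -56/39, -26/15)
Ac = (0, 0, 10/39, 443/117)
Σ b_i: 52010879/120972200·1 + 9143277/15121525·1 + (-2040129/24194440)·1 + 120315/2419444·1 = 1 ✓
b·c: 9143277/15121525·10/13 + (-2040129/24194440)·(-56/39) + 120315/2419444·(-26/15) = 1/2 ✓
b·c²: 9143277/15121525·100/169 + (-2040129/24194440)·3136/1521 + 120315/2419444·676/225 = 1/3 ✓
b·Ac: (-2040129/24194440)·10/39 + 120315/2419444·443/117 = 1/6 ✓
b·c³: 9143277/15121525·1000/2197 + (-2040129/24194440)·(-175616/59319) + 120315/2419444·(-17576/3375) = 6115334054/22999839525 ≠ 1/4 ⇒ order 3.
b·(c∘Ac): (-2040129/24194440)·(-560/1521) + 120315/2419444·(-886/135) = -41798815/141537474 ≠ 1/8
b·Ac²: (-2040129/24194440)·100/507 + 120315/2419444·(-13198/4563) = -873535/5443749 ≠ 1/12
b·A²c: 120315/2419444·(-55/117) = -169675/7258332 ≠ 1/24

3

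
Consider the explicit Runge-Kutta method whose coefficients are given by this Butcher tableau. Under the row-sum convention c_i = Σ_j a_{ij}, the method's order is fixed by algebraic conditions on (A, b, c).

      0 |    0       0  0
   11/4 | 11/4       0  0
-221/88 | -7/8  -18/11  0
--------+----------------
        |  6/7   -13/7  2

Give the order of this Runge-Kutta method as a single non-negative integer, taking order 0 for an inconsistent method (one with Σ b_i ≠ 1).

b = (6/7, -13/7, 2)
c = (0, 11/4, -221/88)
Ac = (0, 0, -9/2)
Σ b_i: 6/7·1 + (-13/7)·1 + 2·1 = 1 ✓
b·c: (-13/7)·11/4 + 2·(-221/88) = -780/77 ≠ 1/2 ⇒ order 1.

1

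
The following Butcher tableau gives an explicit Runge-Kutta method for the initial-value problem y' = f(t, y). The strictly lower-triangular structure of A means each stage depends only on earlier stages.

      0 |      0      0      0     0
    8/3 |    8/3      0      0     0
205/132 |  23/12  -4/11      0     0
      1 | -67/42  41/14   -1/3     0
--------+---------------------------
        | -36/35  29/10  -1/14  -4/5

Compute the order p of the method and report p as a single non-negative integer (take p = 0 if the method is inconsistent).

1

b = (-36/35, 29/10, -1/14, -4/5)
c = (0, 8/3, 205/132, 1)
Ac = (0, 0, -32/33, 20213/2772)
Σ b_i: (-36/35)·1 + 29/10·1 + (-1/14)·1 + (-4/5)·1 = 1 ✓
b·c: 29/10·8/3 + (-1/14)·205/132 + (-4/5)·1 = 21013/3080 ≠ 1/2 ⇒ order 1.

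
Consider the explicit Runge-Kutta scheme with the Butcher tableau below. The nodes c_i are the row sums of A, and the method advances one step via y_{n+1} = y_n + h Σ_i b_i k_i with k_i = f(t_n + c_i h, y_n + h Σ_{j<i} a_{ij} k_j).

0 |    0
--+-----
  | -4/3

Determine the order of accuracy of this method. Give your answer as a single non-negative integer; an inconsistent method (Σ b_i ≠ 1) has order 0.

b = (-4/3)
c = (0)
Σ b_i: (-4/3)·1 = -4/3 ≠ 1 ⇒ order 0.

0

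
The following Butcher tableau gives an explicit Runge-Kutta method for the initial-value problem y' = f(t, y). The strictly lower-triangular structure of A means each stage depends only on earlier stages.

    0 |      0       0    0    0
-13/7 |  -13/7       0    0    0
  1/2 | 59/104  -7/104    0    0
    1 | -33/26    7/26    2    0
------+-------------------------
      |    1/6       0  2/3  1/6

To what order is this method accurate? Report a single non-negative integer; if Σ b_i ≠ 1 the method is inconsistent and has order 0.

4

b = (1/6, 0, 2/3, 1/6)
c = (0, -13/7, 1/2, 1)
Ac = (0, 0, 1/8, 1/2)
Σ b_i: 1/6·1 + 2/3·1 + 1/6·1 = 1 ✓
b·c: 2/3·1/2 + 1/6·1 = 1/2 ✓
b·c²: 2/3·1/4 + 1/6·1 = 1/3 ✓
b·Ac: 2/3·1/8 + 1/6·1/2 = 1/6 ✓
b·c³: 2/3·1/8 + 1/6·1 = 1/4 ✓
b·(c∘Ac): 2/3·1/16 + 1/6·1/2 = 1/8 ✓
b·Ac²: 2/3·(-13/56) + 1/6·10/7 = 1/12 ✓
b·A²c: 1/6·1/4 = 1/24 ✓; 4 stages ⇒ order 4.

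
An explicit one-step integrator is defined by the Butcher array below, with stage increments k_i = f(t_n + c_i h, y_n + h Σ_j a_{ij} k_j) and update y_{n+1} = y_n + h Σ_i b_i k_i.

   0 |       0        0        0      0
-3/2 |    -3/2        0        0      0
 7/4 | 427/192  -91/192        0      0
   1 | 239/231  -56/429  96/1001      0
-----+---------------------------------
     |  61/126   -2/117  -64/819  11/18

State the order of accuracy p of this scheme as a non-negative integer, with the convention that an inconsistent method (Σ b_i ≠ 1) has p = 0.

4

b = (61/126, -2/117, -64/819, 11/18)
c = (0, -3/2, 7/4, 1)
Ac = (0, 0, 91/128, 4/11)
Σ b_i: 61/126·1 + (-2/117)·1 + (-64/819)·1 + 11/18·1 = 1 ✓
b·c: (-2/117)·(-3/2) + (-64/819)·7/4 + 11/18·1 = 1/2 ✓
b·c²: (-2/117)·9/4 + (-64/819)·49/16 + 11/18·1 = 1/3 ✓
b·Ac: (-64/819)·91/128 + 11/18·4/11 = 1/6 ✓
b·c³: (-2/117)·(-27/8) + (-64/819)·343/64 + 11/18·1 = 1/4 ✓
b·(c∘Ac): (-64/819)·637/512 + 11/18·4/11 = 1/8 ✓
b·Ac²: (-64/819)·(-273/256) = 1/12 ✓
b·A²c: 11/18·3/44 = 1/24 ✓; 4 stages ⇒ order 4.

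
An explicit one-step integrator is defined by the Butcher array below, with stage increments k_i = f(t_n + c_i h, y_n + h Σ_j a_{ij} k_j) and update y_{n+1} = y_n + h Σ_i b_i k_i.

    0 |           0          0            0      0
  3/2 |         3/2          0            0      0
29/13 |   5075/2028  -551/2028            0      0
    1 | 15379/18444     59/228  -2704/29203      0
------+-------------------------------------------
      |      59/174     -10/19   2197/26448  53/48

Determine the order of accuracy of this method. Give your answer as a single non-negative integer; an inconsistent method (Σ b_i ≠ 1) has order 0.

4

b = (59/174, -10/19, 2197/26448, 53/48)
c = (0, 3/2, 29/13, 1)
Ac = (0, 0, -551/1352, 77/424)
Σ b_i: 59/174·1 + (-10/19)·1 + 2197/26448·1 + 53/48·1 = 1 ✓
b·c: (-10/19)·3/2 + 2197/26448·29/13 + 53/48·1 = 1/2 ✓
b·c²: (-10/19)·9/4 + 2197/26448·841/169 + 53/48·1 = 1/3 ✓
b·Ac: 2197/26448·(-551/1352) + 53/48·77/424 = 1/6 ✓
b·c³: (-10/19)·27/8 + 2197/26448·24389/2197 + 53/48·1 = 1/4 ✓
b·(c∘Ac): 2197/26448·(-15979/17576) + 53/48·77/424 = 1/8 ✓
b·Ac²: 2197/26448·(-1653/2704) + 53/48·103/848 = 1/12 ✓
b·A²c: 53/48·2/53 = 1/24 ✓; 4 stages ⇒ order 4.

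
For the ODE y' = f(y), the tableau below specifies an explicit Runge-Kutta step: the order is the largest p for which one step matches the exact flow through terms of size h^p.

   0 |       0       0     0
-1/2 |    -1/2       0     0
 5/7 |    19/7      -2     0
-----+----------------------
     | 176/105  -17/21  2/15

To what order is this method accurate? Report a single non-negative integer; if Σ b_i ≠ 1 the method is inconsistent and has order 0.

2

b = (176/105, -17/21, 2/15)
c = (0, -1/2, 5/7)
Ac = (0, 0, 1)
Σ b_i: 176/105·1 + (-17/21)·1 + 2/15·1 = 1 ✓
b·c: (-17/21)·(-1/2) + 2/15·5/7 = 1/2 ✓
b·c²: (-17/21)·1/4 + 2/15·25/49 = -79/588 ≠ 1/3 ⇒ order 2.
b·Ac: 2/15·1 = 2/15 ≠ 1/6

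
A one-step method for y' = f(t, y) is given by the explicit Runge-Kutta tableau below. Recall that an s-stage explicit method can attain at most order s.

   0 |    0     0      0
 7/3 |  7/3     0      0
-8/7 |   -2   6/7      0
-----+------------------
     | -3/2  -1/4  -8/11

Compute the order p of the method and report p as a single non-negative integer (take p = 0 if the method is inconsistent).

0

b = (-3/2, -1/4, -8/11)
c = (0, 7/3, -8/7)
Ac = (0, 0, 2)
Σ b_i: (-3/2)·1 + (-1/4)·1 + (-8/11)·1 = -109/44 ≠ 1 ⇒ order 0.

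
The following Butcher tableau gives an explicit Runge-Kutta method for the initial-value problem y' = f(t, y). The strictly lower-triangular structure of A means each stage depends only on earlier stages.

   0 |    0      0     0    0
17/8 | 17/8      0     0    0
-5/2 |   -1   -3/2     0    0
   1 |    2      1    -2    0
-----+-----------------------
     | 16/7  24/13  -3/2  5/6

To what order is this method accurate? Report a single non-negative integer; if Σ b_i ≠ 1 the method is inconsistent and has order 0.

0

b = (16/7, 24/13, -3/2, 5/6)
c = (0, 17/8, -5/2, 1)
Ac = (0, 0, -51/16, 57/8)
Σ b_i: 16/7·1 + 24/13·1 + (-3/2)·1 + 5/6·1 = 946/273 ≠ 1 ⇒ order 0.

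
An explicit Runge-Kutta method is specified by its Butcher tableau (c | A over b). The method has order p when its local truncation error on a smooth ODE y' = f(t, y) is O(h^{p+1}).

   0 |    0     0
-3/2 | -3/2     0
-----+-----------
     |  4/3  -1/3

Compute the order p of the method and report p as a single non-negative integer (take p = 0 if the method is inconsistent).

2

b = (4/3, -1/3)
c = (0, -3/2)
Σ b_i: 4/3·1 + (-1/3)·1 = 1 ✓
b·c: (-1/3)·(-3/2) = 1/2 ✓; 2 stages ⇒ order 2.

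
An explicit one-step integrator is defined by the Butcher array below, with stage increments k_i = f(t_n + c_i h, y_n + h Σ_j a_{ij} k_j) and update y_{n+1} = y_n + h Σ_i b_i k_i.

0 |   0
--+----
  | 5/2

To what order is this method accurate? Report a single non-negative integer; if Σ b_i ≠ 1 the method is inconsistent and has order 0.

0

b = (5/2)
c = (0)
Σ b_i: 5/2·1 = 5/2 ≠ 1 ⇒ order 0.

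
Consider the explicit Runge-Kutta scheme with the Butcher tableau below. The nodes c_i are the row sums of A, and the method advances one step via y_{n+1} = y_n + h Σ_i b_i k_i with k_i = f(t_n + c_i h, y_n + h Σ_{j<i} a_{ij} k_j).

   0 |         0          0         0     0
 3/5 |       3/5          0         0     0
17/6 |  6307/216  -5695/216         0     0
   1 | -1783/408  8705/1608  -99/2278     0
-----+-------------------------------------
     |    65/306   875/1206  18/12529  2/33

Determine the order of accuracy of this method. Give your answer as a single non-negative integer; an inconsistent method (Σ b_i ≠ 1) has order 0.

4

b = (65/306, 875/1206, 18/12529, 2/33)
c = (0, 3/5, 17/6, 1)
Ac = (0, 0, -1139/72, 25/8)
Σ b_i: 65/306·1 + 875/1206·1 + 18/12529·1 + 2/33·1 = 1 ✓
b·c: 875/1206·3/5 + 18/12529·17/6 + 2/33·1 = 1/2 ✓
b·c²: 875/1206·9/25 + 18/12529·289/36 + 2/33·1 = 1/3 ✓
b·Ac: 18/12529·(-1139/72) + 2/33·25/8 = 1/6 ✓
b·c³: 875/1206·27/125 + 18/12529·4913/216 + 2/33·1 = 1/4 ✓
b·(c∘Ac): 18/12529·(-19363/432) + 2/33·25/8 = 1/8 ✓
b·Ac²: 18/12529·(-1139/120) + 2/33·8/5 = 1/12 ✓
b·A²c: 2/33·11/16 = 1/24 ✓; 4 stages ⇒ order 4.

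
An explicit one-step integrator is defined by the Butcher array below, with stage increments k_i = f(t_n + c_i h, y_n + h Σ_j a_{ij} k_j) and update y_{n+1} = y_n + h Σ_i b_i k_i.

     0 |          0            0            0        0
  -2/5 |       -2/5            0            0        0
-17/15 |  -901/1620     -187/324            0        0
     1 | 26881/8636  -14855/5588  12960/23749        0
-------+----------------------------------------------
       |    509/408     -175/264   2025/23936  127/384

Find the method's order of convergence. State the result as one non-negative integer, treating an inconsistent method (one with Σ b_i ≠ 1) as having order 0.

4

b = (509/408, -175/264, 2025/23936, 127/384)
c = (0, -2/5, -17/15, 1)
Ac = (0, 0, 187/810, 113/254)
Σ b_i: 509/408·1 + (-175/264)·1 + 2025/23936·1 + 127/384·1 = 1 ✓
b·c: (-175/264)·(-2/5) + 2025/23936·(-17/15) + 127/384·1 = 1/2 ✓
b·c²: (-175/264)·4/25 + 2025/23936·289/225 + 127/384·1 = 1/3 ✓
b·Ac: 2025/23936·187/810 + 127/384·113/254 = 1/6 ✓
b·c³: (-175/264)·(-8/125) + 2025/23936·(-4913/3375) + 127/384·1 = 1/4 ✓
b·(c∘Ac): 2025/23936·(-3179/12150) + 127/384·113/254 = 1/8 ✓
b·Ac²: 2025/23936·(-187/2025) + 127/384·35/127 = 1/12 ✓
b·A²c: 127/384·16/127 = 1/24 ✓; 4 stages ⇒ order 4.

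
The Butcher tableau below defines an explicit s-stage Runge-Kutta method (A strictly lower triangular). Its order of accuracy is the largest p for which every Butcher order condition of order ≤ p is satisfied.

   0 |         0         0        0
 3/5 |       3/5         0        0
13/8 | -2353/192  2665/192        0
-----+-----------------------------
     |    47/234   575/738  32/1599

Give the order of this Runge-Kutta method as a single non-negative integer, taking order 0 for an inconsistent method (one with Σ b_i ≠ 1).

3

b = (47/234, 575/738, 32/1599)
c = (0, 3/5, 13/8)
Ac = (0, 0, 533/64)
Σ b_i: 47/234·1 + 575/738·1 + 32/1599·1 = 1 ✓
b·c: 575/738·3/5 + 32/1599·13/8 = 1/2 ✓
b·c²: 575/738·9/25 + 32/1599·169/64 = 1/3 ✓
b·Ac: 32/1599·533/64 = 1/6 ✓; 3 stages ⇒ order 3.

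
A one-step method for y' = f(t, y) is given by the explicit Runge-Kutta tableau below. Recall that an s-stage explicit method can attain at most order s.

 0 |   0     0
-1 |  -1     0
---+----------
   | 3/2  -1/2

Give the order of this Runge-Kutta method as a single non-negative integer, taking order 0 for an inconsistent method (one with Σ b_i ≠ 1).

2

b = (3/2, -1/2)
c = (0, -1)
Σ b_i: 3/2·1 + (-1/2)·1 = 1 ✓
b·c: (-1/2)·(-1) = 1/2 ✓; 2 stages ⇒ order 2.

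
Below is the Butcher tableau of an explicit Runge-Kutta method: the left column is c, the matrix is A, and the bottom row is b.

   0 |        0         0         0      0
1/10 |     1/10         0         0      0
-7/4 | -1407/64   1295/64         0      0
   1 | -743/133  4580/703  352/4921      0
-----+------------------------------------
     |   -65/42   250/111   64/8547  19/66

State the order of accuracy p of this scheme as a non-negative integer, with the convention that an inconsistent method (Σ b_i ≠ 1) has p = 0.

b = (-65/42, 250/111, 64/8547, 19/66)
c = (0, 1/10, -7/4, 1)
Ac = (0, 0, 259/128, 10/19)
Σ b_i: (-65/42)·1 + 250/111·1 + 64/8547·1 + 19/66·1 = 1 ✓
b·c: 250/111·1/10 + 64/8547·(-7/4) + 19/66·1 = 1/2 ✓
b·c²: 250/111·1/100 + 64/8547·49/16 + 19/66·1 = 1/3 ✓
b·Ac: 64/8547·259/128 + 19/66·10/19 = 1/6 ✓
b·c³: 250/111·1/1000 + 64/8547·(-343/64) + 19/66·1 = 1/4 ✓
b·(c∘Ac): 64/8547·(-1813/512) + 19/66·10/19 = 1/8 ✓
b·Ac²: 64/8547·259/1280 + 19/66·27/95 = 1/12 ✓
b·A²c: 19/66·11/76 = 1/24 ✓; 4 stages ⇒ order 4.

4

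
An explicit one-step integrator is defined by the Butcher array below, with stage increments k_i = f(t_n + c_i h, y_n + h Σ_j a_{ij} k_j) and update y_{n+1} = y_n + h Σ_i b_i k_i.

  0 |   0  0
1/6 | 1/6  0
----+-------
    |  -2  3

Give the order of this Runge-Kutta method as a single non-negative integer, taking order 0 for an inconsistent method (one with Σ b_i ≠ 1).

2

b = (-2, 3)
c = (0, 1/6)
Σ b_i: (-2)·1 + 3·1 = 1 ✓
b·c: 3·1/6 = 1/2 ✓; 2 stages ⇒ order 2.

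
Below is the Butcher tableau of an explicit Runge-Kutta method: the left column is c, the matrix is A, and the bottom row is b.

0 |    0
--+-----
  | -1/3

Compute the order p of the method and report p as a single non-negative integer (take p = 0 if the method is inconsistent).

b = (-1/3)
c = (0)
Σ b_i: (-1/3)·1 = -1/3 ≠ 1 ⇒ order 0.

0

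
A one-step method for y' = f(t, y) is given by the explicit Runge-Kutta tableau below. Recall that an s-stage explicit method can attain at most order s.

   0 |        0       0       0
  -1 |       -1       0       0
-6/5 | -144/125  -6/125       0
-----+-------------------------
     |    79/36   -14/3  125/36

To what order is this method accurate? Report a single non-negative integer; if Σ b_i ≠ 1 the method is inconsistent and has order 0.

3

b = (79/36, -14/3, 125/36)
c = (0, -1, -6/5)
Ac = (0, 0, 6/125)
Σ b_i: 79/36·1 + (-14/3)·1 + 125/36·1 = 1 ✓
b·c: (-14/3)·(-1) + 125/36·(-6/5) = 1/2 ✓
b·c²: (-14/3)·1 + 125/36·36/25 = 1/3 ✓
b·Ac: 125/36·6/125 = 1/6 ✓; 3 stages ⇒ order 3.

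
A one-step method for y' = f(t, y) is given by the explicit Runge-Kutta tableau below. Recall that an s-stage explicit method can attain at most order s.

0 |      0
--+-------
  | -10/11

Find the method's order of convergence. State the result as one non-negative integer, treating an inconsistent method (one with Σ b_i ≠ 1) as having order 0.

0

b = (-10/11)
c = (0)
Σ b_i: (-10/11)·1 = -10/11 ≠ 1 ⇒ order 0.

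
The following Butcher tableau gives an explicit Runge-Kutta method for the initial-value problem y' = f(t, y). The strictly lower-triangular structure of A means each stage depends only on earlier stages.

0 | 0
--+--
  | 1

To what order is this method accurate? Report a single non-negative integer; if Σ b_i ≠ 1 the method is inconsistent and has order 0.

1

b = (1)
c = (0)
Σ b_i: 1·1 = 1 ✓; 1 stage ⇒ order 1.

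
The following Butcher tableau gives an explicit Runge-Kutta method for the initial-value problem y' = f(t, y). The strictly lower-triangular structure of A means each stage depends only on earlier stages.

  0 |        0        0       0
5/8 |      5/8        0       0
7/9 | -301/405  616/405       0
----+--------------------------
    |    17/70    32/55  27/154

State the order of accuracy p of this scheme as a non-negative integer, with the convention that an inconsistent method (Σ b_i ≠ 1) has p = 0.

3

b = (17/70, 32/55, 27/154)
c = (0, 5/8, 7/9)
Ac = (0, 0, 77/81)
Σ b_i: 17/70·1 + 32/55·1 + 27/154·1 = 1 ✓
b·c: 32/55·5/8 + 27/154·7/9 = 1/2 ✓
b·c²: 32/55·25/64 + 27/154·49/81 = 1/3 ✓
b·Ac: 27/154·77/81 = 1/6 ✓; 3 stages ⇒ order 3.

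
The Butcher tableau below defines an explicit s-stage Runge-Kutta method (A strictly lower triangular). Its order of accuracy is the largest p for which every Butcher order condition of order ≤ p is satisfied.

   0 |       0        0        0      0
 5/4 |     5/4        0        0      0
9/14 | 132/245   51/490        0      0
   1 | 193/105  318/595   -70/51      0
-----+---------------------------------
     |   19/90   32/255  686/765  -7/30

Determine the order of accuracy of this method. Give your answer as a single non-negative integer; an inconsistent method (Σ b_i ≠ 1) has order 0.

b = (19/90, 32/255, 686/765, -7/30)
c = (0, 5/4, 9/14, 1)
Ac = (0, 0, 51/392, -3/14)
Σ b_i: 19/90·1 + 32/255·1 + 686/765·1 + (-7/30)·1 = 1 ✓
b·c: 32/255·5/4 + 686/765·9/14 + (-7/30)·1 = 1/2 ✓
b·c²: 32/255·25/16 + 686/765·81/196 + (-7/30)·1 = 1/3 ✓
b·Ac: 686/765·51/392 + (-7/30)·(-3/14) = 1/6 ✓
b·c³: 32/255·125/64 + 686/765·729/2744 + (-7/30)·1 = 1/4 ✓
b·(c∘Ac): 686/765·459/5488 + (-7/30)·(-3/14) = 1/8 ✓
b·Ac²: 686/765·255/1568 + (-7/30)·15/56 = 1/12 ✓
b·A²c: (-7/30)·(-5/28) = 1/24 ✓; 4 stages ⇒ order 4.

4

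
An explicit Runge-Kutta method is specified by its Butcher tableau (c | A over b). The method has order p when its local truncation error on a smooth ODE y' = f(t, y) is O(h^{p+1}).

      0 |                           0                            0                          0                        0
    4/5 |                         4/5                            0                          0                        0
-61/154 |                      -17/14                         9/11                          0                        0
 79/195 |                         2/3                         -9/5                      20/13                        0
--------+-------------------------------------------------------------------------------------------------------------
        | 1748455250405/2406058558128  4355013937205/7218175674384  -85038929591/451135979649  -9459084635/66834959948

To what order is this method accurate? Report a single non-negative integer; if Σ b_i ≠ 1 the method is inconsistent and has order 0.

3

b = (1748455250405/2406058558128, 4355013937205/7218175674384, -85038929591/451135979649, -9459084635/66834959948)
c = (0, 4/5, -61/154, 79/195)
Ac = (0, 0, 36/55, -51286/25025)
Σ b_i: 1748455250405/2406058558128·1 + 4355013937205/7218175674384·1 + (-85038929591/451135979649)·1 + (-9459084635/66834959948)·1 = 1 ✓
b·c: 4355013937205/7218175674384·4/5 + (-85038929591/451135979649)·(-61/154) + (-9459084635/66834959948)·79/195 = 1/2 ✓
b·c²: 4355013937205/7218175674384·16/25 + (-85038929591/451135979649)·3721/23716 + (-9459084635/66834959948)·6241/38025 = 1/3 ✓
b·Ac: (-85038929591/451135979649)·36/55 + (-9459084635/66834959948)·(-51286/25025) = 1/6 ✓
b·c³: 4355013937205/7218175674384·64/125 + (-85038929591/451135979649)·(-226981/3652264) + (-9459084635/66834959948)·493039/7414875 = 2162158971097553/6947494086594600 ≠ 1/4 ⇒ order 3.
b·(c∘Ac): (-85038929591/451135979649)·(-1098/4235) + (-9459084635/66834959948)·(-4051594/4879875) = 416996528723/2506310998050 ≠ 1/8
b·Ac²: (-85038929591/451135979649)·144/275 + (-9459084635/66834959948)·(-8773463/9634625) = 2329234672967/77194378739940 ≠ 1/12
b·A²c: (-9459084635/66834959948)·144/143 = -2381308020/16708739987 ≠ 1/24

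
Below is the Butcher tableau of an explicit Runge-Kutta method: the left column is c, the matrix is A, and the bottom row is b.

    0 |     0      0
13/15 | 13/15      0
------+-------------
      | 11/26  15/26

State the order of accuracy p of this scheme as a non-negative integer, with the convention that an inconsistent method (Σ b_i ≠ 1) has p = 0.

b = (11/26, 15/26)
c = (0, 13/15)
Σ b_i: 11/26·1 + 15/26·1 = 1 ✓
b·c: 15/26·13/15 = 1/2 ✓; 2 stages ⇒ order 2.

2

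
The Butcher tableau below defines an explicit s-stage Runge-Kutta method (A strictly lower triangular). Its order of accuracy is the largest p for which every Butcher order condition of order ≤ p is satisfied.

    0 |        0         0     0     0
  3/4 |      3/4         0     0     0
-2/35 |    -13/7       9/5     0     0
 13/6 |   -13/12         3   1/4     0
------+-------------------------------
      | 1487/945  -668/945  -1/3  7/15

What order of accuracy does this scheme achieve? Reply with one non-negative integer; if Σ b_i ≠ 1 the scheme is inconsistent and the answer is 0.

2

b = (1487/945, -668/945, -1/3, 7/15)
c = (0, 3/4, -2/35, 13/6)
Ac = (0, 0, 27/20, 313/140)
Σ b_i: 1487/945·1 + (-668/945)·1 + (-1/3)·1 + 7/15·1 = 1 ✓
b·c: (-668/945)·3/4 + (-1/3)·(-2/35) + 7/15·13/6 = 1/2 ✓
b·c²: (-668/945)·9/16 + (-1/3)·4/1225 + 7/15·169/36 = 118543/66150 ≠ 1/3 ⇒ order 2.
b·Ac: (-1/3)·27/20 + 7/15·313/140 = 89/150 ≠ 1/6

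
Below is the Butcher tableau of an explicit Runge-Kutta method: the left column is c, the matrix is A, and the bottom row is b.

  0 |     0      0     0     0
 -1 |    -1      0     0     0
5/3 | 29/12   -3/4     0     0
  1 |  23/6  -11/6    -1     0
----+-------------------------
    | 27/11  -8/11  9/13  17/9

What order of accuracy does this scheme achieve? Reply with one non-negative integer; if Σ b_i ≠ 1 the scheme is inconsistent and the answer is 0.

0

b = (27/11, -8/11, 9/13, 17/9)
c = (0, -1, 5/3, 1)
Ac = (0, 0, 3/4, 1/6)
Σ b_i: 27/11·1 + (-8/11)·1 + 9/13·1 + 17/9·1 = 5545/1287 ≠ 1 ⇒ order 0.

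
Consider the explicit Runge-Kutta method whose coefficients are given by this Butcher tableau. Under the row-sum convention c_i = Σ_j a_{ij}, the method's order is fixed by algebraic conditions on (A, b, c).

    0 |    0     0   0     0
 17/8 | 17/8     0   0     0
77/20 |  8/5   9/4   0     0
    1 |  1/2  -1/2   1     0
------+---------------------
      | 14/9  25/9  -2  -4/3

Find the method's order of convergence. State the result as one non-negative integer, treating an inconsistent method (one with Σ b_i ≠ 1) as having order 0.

1

b = (14/9, 25/9, -2, -4/3)
c = (0, 17/8, 77/20, 1)
Ac = (0, 0, 153/32, 223/80)
Σ b_i: 14/9·1 + 25/9·1 + (-2)·1 + (-4/3)·1 = 1 ✓
b·c: 25/9·17/8 + (-2)·77/20 + (-4/3)·1 = -1127/360 ≠ 1/2 ⇒ order 1.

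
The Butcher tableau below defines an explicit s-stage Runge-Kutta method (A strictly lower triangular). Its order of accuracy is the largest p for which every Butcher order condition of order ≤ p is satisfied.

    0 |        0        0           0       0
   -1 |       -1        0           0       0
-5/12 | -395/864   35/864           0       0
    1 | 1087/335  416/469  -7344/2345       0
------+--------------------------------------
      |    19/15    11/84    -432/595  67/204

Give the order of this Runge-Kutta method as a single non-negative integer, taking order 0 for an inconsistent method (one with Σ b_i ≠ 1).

4

b = (19/15, 11/84, -432/595, 67/204)
c = (0, -1, -5/12, 1)
Ac = (0, 0, -35/864, 28/67)
Σ b_i: 19/15·1 + 11/84·1 + (-432/595)·1 + 67/204·1 = 1 ✓
b·c: 11/84·(-1) + (-432/595)·(-5/12) + 67/204·1 = 1/2 ✓
b·c²: 11/84·1 + (-432/595)·25/144 + 67/204·1 = 1/3 ✓
b·Ac: (-432/595)·(-35/864) + 67/204·28/67 = 1/6 ✓
b·c³: 11/84·(-1) + (-432/595)·(-125/1728) + 67/204·1 = 1/4 ✓
b·(c∘Ac): (-432/595)·175/10368 + 67/204·28/67 = 1/8 ✓
b·Ac²: (-432/595)·35/864 + 67/204·23/67 = 1/12 ✓
b·A²c: 67/204·17/134 = 1/24 ✓; 4 stages ⇒ order 4.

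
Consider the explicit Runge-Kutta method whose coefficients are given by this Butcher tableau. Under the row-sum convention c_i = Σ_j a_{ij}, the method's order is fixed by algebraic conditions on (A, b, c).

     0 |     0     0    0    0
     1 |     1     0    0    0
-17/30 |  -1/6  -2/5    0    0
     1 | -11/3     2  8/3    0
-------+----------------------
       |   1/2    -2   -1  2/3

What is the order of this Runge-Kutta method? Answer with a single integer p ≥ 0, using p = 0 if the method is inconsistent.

0

b = (1/2, -2, -1, 2/3)
c = (0, 1, -17/30, 1)
Ac = (0, 0, -2/5, 22/45)
Σ b_i: 1/2·1 + (-2)·1 + (-1)·1 + 2/3·1 = -11/6 ≠ 1 ⇒ order 0.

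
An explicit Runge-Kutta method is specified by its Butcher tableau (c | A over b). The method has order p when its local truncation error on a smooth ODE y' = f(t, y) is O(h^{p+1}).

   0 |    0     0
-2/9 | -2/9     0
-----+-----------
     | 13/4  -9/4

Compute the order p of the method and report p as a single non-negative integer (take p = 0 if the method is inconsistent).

2

b = (13/4, -9/4)
c = (0, -2/9)
Σ b_i: 13/4·1 + (-9/4)·1 = 1 ✓
b·c: (-9/4)·(-2/9) = 1/2 ✓; 2 stages ⇒ order 2.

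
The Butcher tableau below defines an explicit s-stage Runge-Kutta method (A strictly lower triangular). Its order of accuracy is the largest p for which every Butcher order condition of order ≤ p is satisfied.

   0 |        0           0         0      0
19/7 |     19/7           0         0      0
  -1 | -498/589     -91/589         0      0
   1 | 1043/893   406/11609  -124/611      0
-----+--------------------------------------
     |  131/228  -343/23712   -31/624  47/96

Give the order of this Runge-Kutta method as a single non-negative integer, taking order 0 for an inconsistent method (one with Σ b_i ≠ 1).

b = (131/228, -343/23712, -31/624, 47/96)
c = (0, 19/7, -1, 1)
Ac = (0, 0, -13/31, 14/47)
Σ b_i: 131/228·1 + (-343/23712)·1 + (-31/624)·1 + 47/96·1 = 1 ✓
b·c: (-343/23712)·19/7 + (-31/624)·(-1) + 47/96·1 = 1/2 ✓
b·c²: (-343/23712)·361/49 + (-31/624)·1 + 47/96·1 = 1/3 ✓
b·Ac: (-31/624)·(-13/31) + 47/96·14/47 = 1/6 ✓
b·c³: (-343/23712)·6859/343 + (-31/624)·(-1) + 47/96·1 = 1/4 ✓
b·(c∘Ac): (-31/624)·13/31 + 47/96·14/47 = 1/8 ✓
b·Ac²: (-31/624)·(-247/217) + 47/96·18/329 = 1/12 ✓
b·A²c: 47/96·4/47 = 1/24 ✓; 4 stages ⇒ order 4.

4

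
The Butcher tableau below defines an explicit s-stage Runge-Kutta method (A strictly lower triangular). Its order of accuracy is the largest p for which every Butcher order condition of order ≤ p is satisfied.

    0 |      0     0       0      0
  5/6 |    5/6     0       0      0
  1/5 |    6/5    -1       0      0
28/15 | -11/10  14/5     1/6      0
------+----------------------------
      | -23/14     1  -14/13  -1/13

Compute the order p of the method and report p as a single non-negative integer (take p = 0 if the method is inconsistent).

0

b = (-23/14, 1, -14/13, -1/13)
c = (0, 5/6, 1/5, 28/15)
Ac = (0, 0, -5/6, 71/30)
Σ b_i: (-23/14)·1 + 1·1 + (-14/13)·1 + (-1/13)·1 = -327/182 ≠ 1 ⇒ order 0.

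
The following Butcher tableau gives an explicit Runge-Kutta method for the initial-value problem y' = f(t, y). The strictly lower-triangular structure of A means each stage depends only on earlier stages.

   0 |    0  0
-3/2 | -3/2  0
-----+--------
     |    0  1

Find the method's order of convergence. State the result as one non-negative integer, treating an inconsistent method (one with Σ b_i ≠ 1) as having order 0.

1

b = (0, 1)
c = (0, -3/2)
Σ b_i: 1·1 = 1 ✓
b·c: 1·(-3/2) = -3/2 ≠ 1/2 ⇒ order 1.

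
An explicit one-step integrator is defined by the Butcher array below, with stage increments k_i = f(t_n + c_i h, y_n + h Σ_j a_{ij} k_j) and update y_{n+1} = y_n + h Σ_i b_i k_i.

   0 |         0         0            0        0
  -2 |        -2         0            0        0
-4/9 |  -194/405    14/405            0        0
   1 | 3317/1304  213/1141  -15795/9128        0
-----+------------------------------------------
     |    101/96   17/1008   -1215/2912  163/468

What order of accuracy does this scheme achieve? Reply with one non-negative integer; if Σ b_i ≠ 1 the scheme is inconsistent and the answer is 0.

b = (101/96, 17/1008, -1215/2912, 163/468)
c = (0, -2, -4/9, 1)
Ac = (0, 0, -28/405, 129/326)
Σ b_i: 101/96·1 + 17/1008·1 + (-1215/2912)·1 + 163/468·1 = 1 ✓
b·c: 17/1008·(-2) + (-1215/2912)·(-4/9) + 163/468·1 = 1/2 ✓
b·c²: 17/1008·4 + (-1215/2912)·16/81 + 163/468·1 = 1/3 ✓
b·Ac: (-1215/2912)·(-28/405) + 163/468·129/326 = 1/6 ✓
b·c³: 17/1008·(-8) + (-1215/2912)·(-64/729) + 163/468·1 = 1/4 ✓
b·(c∘Ac): (-1215/2912)·112/3645 + 163/468·129/326 = 1/8 ✓
b·Ac²: (-1215/2912)·56/405 + 163/468·66/163 = 1/12 ✓
b·A²c: 163/468·39/326 = 1/24 ✓; 4 stages ⇒ order 4.

4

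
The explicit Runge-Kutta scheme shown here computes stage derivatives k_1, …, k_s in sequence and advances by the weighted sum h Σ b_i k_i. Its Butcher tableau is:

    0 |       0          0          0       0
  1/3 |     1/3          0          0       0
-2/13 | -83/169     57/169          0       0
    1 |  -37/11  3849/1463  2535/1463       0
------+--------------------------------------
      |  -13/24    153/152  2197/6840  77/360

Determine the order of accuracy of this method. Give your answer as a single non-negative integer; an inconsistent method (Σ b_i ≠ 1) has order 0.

b = (-13/24, 153/152, 2197/6840, 77/360)
c = (0, 1/3, -2/13, 1)
Ac = (0, 0, 19/169, 47/77)
Σ b_i: (-13/24)·1 + 153/152·1 + 2197/6840·1 + 77/360·1 = 1 ✓
b·c: 153/152·1/3 + 2197/6840·(-2/13) + 77/360·1 = 1/2 ✓
b·c²: 153/152·1/9 + 2197/6840·4/169 + 77/360·1 = 1/3 ✓
b·Ac: 2197/6840·19/169 + 77/360·47/77 = 1/6 ✓
b·c³: 153/152·1/27 + 2197/6840·(-8/2197) + 77/360·1 = 1/4 ✓
b·(c∘Ac): 2197/6840·(-38/2197) + 77/360·47/77 = 1/8 ✓
b·Ac²: 2197/6840·19/507 + 77/360·1/3 = 1/12 ✓
b·A²c: 77/360·15/77 = 1/24 ✓; 4 stages ⇒ order 4.

4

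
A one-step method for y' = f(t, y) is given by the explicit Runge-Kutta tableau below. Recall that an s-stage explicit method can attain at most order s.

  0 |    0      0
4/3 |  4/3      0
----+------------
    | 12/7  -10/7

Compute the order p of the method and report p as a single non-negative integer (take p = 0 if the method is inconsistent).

b = (12/7, -10/7)
c = (0, 4/3)
Σ b_i: 12/7·1 + (-10/7)·1 = 2/7 ≠ 1 ⇒ order 0.

0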